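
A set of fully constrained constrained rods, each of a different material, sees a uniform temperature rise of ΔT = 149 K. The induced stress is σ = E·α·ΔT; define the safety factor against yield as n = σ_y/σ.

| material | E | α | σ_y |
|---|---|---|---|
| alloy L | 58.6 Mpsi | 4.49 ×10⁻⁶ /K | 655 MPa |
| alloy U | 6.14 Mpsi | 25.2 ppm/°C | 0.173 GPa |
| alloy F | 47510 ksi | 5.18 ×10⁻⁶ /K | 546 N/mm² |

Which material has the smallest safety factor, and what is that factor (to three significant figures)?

With everything in SI (GPa, ×10⁻⁶/K, MPa):
  alloy L: E = 404.0, α = 4.49, σ_y = 655.0 → σ = 270 MPa, n = 2.42
  alloy U: E = 42.33, α = 25.2, σ_y = 173.0 → σ = 159 MPa, n = 1.09
  alloy F: E = 327.6, α = 5.18, σ_y = 546.0 → σ = 253 MPa, n = 2.16
The minimum is alloy U at n = 1.09.

alloy U, n = 1.09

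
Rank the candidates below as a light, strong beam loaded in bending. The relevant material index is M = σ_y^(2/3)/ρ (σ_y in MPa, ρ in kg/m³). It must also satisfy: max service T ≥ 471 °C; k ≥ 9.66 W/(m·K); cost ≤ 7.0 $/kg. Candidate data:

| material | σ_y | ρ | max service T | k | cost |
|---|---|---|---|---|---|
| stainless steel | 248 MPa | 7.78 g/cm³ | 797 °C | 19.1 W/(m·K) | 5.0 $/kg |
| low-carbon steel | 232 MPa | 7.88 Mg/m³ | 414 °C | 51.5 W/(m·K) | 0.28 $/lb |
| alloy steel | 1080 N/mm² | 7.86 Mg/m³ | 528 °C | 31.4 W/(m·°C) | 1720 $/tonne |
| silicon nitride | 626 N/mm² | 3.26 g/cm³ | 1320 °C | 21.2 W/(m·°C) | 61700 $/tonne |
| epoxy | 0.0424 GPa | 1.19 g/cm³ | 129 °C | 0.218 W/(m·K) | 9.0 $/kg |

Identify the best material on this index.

Screen on constraints: max service T ≥ 471 °C; k ≥ 9.66 W/(m·K); cost ≤ 7.0 $/kg. Survivors: stainless steel, alloy steel.
In SI units:
  stainless steel: σ_y = 248.0 MPa, ρ = 7780 kg/m³
  alloy steel: σ_y = 1080 MPa, ρ = 7860 kg/m³
  alloy steel: M = 13.4×10⁻³
  stainless steel: M = 5.07×10⁻³
The maximum is for alloy steel.

alloy steel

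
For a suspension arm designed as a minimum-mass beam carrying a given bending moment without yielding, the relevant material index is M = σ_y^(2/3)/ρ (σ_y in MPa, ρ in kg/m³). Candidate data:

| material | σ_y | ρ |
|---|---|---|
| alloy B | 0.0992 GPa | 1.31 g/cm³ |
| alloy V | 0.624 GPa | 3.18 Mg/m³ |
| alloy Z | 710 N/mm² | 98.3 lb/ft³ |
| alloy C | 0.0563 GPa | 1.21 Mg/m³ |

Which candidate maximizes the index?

Putting every candidate on a common basis:
  alloy B: σ_y = 99.20 MPa, ρ = 1310 kg/m³
  alloy V: σ_y = 624.0 MPa, ρ = 3180 kg/m³
  alloy Z: σ_y = 710.0 MPa, ρ = 1575 kg/m³
  alloy C: σ_y = 56.30 MPa, ρ = 1210 kg/m³
  alloy Z: M = 50.5×10⁻³
  alloy V: M = 23.0×10⁻³
  alloy B: M = 16.4×10⁻³
  alloy C: M = 12.1×10⁻³
Alloy Z ranks first.

alloy Z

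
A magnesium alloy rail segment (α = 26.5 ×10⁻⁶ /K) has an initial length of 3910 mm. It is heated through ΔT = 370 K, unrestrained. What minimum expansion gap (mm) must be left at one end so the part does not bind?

ΔL = α·L₀·ΔT = 26.5×10⁻⁶ × 3910 mm × 370.0 K = 38.3 mm.

38.3 mm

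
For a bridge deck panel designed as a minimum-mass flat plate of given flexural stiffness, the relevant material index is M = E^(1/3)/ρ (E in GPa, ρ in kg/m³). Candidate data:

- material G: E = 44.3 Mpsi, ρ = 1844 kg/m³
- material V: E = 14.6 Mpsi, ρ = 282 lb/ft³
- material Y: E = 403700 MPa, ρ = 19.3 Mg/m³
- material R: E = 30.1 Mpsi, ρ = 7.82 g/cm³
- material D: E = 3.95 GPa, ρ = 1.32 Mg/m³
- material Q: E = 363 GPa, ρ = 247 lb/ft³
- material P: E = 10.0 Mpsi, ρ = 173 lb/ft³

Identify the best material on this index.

material G

In SI units:
  material G: E = 305.4 GPa, ρ = 1844 kg/m³
  material V: E = 100.7 GPa, ρ = 4517 kg/m³
  material Y: E = 403.7 GPa, ρ = 19300 kg/m³
  material R: E = 207.5 GPa, ρ = 7820 kg/m³
  material D: E = 3.950 GPa, ρ = 1320 kg/m³
  material Q: E = 363.0 GPa, ρ = 3957 kg/m³
  material P: E = 68.95 GPa, ρ = 2771 kg/m³
  material G: M = 3.65×10⁻³
  material Q: M = 1.80×10⁻³
  material P: M = 1.48×10⁻³
  material D: M = 1.20×10⁻³
  material V: M = 1.03×10⁻³
  material R: M = 0.757×10⁻³
  material Y: M = 0.383×10⁻³
Material G has the largest M.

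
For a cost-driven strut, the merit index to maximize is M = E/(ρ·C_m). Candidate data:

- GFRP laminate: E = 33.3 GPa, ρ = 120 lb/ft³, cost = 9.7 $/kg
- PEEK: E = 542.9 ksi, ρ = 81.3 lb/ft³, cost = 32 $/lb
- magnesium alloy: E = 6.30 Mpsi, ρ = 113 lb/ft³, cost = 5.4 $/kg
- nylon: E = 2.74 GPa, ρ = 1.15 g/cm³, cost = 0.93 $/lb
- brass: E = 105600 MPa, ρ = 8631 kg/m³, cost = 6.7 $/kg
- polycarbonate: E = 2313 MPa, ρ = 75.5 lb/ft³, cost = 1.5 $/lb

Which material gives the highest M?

After converting to SI:
  GFRP laminate: E = 33.30 GPa, ρ = 1922 kg/m³, cost = 9.700 $/kg
  PEEK: E = 3.743 GPa, ρ = 1302 kg/m³, cost = 70.55 $/kg
  magnesium alloy: E = 43.44 GPa, ρ = 1810 kg/m³, cost = 5.400 $/kg
  nylon: E = 2.740 GPa, ρ = 1150 kg/m³, cost = 2.050 $/kg
  brass: E = 105.6 GPa, ρ = 8631 kg/m³, cost = 6.700 $/kg
  polycarbonate: E = 2.313 GPa, ρ = 1209 kg/m³, cost = 3.307 $/kg
  magnesium alloy: M = 4.44 MN·m per $
  brass: M = 1.83 MN·m per $
  GFRP laminate: M = 1.79 MN·m per $
  nylon: M = 1.16 MN·m per $
  polycarbonate: M = 0.578 MN·m per $
  PEEK: M = 0.0407 MN·m per $
Highest index: magnesium alloy.

magnesium alloy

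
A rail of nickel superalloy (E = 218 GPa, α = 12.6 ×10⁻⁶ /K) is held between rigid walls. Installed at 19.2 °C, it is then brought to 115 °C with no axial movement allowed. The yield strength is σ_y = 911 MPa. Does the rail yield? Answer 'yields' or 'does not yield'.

ΔT = 95.80 K. Constrained thermal stress σ = E·α·ΔT = 218.0×10³ MPa × 12.6×10⁻⁶ × 95.80 = 263 MPa (compressive).
Compare to σ_y = 911 MPa: σ < σ_y, so it does not yield.

does not yield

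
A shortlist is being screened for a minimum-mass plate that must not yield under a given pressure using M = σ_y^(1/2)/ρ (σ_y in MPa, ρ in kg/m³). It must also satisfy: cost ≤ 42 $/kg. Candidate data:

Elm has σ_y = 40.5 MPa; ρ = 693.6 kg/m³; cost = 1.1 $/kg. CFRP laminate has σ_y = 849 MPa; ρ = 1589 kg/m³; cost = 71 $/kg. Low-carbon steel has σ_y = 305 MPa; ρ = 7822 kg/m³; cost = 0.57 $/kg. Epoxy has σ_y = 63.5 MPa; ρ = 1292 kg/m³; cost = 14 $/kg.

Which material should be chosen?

Screen on constraints: cost ≤ 42 $/kg. Survivors: elm, low-carbon steel, epoxy.
Computing M directly (units already consistent):
  elm: M = 9.18×10⁻³
  epoxy: M = 6.17×10⁻³
  low-carbon steel: M = 2.23×10⁻³
Elm ranks first.

elm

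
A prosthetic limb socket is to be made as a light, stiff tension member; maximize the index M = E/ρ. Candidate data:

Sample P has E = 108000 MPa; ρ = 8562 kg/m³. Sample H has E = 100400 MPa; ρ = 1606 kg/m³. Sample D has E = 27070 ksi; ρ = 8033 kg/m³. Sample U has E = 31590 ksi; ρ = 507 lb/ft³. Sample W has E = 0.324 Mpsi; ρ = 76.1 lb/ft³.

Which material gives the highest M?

sample H

After converting to SI:
  sample P: E = 108.0 GPa, ρ = 8562 kg/m³
  sample H: E = 100.4 GPa, ρ = 1606 kg/m³
  sample D: E = 186.6 GPa, ρ = 8033 kg/m³
  sample U: E = 217.8 GPa, ρ = 8121 kg/m³
  sample W: E = 2.234 GPa, ρ = 1219 kg/m³
  sample H: M = 62.5 MN·m/kg
  sample U: M = 26.8 MN·m/kg
  sample D: M = 23.2 MN·m/kg
  sample P: M = 12.6 MN·m/kg
  sample W: M = 1.83 MN·m/kg
Sample H ranks first.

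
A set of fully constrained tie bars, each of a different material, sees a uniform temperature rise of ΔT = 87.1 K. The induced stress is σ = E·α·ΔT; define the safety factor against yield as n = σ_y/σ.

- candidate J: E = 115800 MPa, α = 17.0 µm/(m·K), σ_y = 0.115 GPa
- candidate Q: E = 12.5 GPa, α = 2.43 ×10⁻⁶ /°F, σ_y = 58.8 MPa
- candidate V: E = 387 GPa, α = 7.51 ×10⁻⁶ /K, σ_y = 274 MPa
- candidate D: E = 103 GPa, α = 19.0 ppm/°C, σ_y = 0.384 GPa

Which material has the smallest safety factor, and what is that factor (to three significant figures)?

candidate J, n = 0.671

With everything in SI (GPa, ×10⁻⁶/K, MPa):
  candidate J: E = 115.8, α = 17.0, σ_y = 115.0 → σ = 171 MPa, n = 0.671
  candidate Q: E = 12.50, α = 4.37, σ_y = 58.80 → σ = 4.76 MPa, n = 12.3
  candidate V: E = 387.0, α = 7.51, σ_y = 274.0 → σ = 253 MPa, n = 1.08
  candidate D: E = 103.0, α = 19.0, σ_y = 384.0 → σ = 170 MPa, n = 2.25
The minimum is candidate J at n = 0.671.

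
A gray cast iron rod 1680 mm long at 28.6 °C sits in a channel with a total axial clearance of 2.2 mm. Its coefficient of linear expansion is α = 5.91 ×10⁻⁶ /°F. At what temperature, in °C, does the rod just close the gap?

α = 5.91×10⁻⁶/°F × 9/5 = 10.6×10⁻⁶/K.
α·L₀·ΔT = 2.2 mm ⇒ ΔT = 2.2 / (10.6×10⁻⁶ × 1680.0) = 123.1 K.
T = 28.6 + 123.1 = 151.7 °C.

152 °C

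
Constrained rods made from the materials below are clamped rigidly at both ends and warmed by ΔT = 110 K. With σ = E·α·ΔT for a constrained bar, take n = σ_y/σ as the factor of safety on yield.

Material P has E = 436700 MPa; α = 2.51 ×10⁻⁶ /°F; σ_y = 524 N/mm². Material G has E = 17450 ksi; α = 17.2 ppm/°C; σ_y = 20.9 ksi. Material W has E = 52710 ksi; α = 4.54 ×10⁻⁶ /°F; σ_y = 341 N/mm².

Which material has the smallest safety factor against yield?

material G

Per material, after unit conversion:
  material P: E = 436.7, α = 4.52, σ_y = 524.0 → σ = 217 MPa, n = 2.41
  material G: E = 120.3, α = 17.2, σ_y = 144.1 → σ = 228 MPa, n = 0.633
  material W: E = 363.4, α = 8.17, σ_y = 341.0 → σ = 327 MPa, n = 1.04
Material G has the lowest safety factor, n = 0.633.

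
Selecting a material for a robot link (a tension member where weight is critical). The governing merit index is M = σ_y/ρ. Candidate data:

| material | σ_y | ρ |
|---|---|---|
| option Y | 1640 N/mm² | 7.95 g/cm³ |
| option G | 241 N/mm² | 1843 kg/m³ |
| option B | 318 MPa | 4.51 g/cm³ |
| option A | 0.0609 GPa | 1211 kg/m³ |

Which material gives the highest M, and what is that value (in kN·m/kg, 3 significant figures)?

In SI units:
  option Y: σ_y = 1640 MPa, ρ = 7950 kg/m³
  option G: σ_y = 241.0 MPa, ρ = 1843 kg/m³
  option B: σ_y = 318.0 MPa, ρ = 4510 kg/m³
  option A: σ_y = 60.90 MPa, ρ = 1211 kg/m³
  option Y: M = 206 kN·m/kg
  option G: M = 131 kN·m/kg
  option B: M = 70.5 kN·m/kg
  option A: M = 50.3 kN·m/kg
The maximum is for option Y.

option Y, M = 206 kN·m/kg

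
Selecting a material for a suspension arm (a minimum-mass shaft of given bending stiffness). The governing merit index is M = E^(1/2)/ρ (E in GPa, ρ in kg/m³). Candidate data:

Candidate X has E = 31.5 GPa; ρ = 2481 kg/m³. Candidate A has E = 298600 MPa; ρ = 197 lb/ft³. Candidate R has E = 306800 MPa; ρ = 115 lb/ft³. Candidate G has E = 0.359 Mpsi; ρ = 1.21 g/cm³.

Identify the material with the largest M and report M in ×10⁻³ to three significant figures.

Normalizing units and computing the index:
  candidate X: E = 31.50 GPa, ρ = 2481 kg/m³
  candidate A: E = 298.6 GPa, ρ = 3156 kg/m³
  candidate R: E = 306.8 GPa, ρ = 1842 kg/m³
  candidate G: E = 2.475 GPa, ρ = 1210 kg/m³
  candidate R: M = 9.51×10⁻³
  candidate A: M = 5.48×10⁻³
  candidate X: M = 2.26×10⁻³
  candidate G: M = 1.30×10⁻³
The maximum is for candidate R.

candidate R, M = 9.51×10⁻³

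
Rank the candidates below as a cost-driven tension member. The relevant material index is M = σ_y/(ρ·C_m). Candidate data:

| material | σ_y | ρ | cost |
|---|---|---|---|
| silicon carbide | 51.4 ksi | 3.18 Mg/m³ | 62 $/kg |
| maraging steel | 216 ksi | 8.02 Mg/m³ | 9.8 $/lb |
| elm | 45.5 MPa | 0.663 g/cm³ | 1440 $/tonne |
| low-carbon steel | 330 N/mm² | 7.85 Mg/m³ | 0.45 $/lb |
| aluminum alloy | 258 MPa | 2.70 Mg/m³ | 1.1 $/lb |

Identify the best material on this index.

Convert each candidate to consistent units, then evaluate M:
  silicon carbide: σ_y = 354.4 MPa, ρ = 3180 kg/m³, cost = 62.00 $/kg
  maraging steel: σ_y = 1489 MPa, ρ = 8020 kg/m³, cost = 21.60 $/kg
  elm: σ_y = 45.50 MPa, ρ = 663.0 kg/m³, cost = 1.440 $/kg
  low-carbon steel: σ_y = 330.0 MPa, ρ = 7850 kg/m³, cost = 0.9921 $/kg
  aluminum alloy: σ_y = 258.0 MPa, ρ = 2700 kg/m³, cost = 2.425 $/kg
  elm: M = 47.7 kN·m per $
  low-carbon steel: M = 42.4 kN·m per $
  aluminum alloy: M = 39.4 kN·m per $
  maraging steel: M = 8.59 kN·m per $
  silicon carbide: M = 1.80 kN·m per $
Highest index: elm.

elm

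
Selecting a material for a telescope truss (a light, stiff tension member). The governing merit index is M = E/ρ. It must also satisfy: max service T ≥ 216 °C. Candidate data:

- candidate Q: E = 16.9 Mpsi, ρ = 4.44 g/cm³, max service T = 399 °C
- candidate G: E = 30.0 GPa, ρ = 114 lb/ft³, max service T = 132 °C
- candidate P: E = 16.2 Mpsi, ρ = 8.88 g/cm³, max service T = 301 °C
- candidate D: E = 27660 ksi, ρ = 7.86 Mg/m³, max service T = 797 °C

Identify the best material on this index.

candidate Q

Screen on constraints: max service T ≥ 216 °C. Survivors: candidate Q, candidate P, candidate D.
Normalizing units and computing the index:
  candidate Q: E = 116.5 GPa, ρ = 4440 kg/m³
  candidate P: E = 111.7 GPa, ρ = 8880 kg/m³
  candidate D: E = 190.7 GPa, ρ = 7860 kg/m³
  candidate Q: M = 26.2 MN·m/kg
  candidate D: M = 24.3 MN·m/kg
  candidate P: M = 12.6 MN·m/kg
Candidate Q has the largest M.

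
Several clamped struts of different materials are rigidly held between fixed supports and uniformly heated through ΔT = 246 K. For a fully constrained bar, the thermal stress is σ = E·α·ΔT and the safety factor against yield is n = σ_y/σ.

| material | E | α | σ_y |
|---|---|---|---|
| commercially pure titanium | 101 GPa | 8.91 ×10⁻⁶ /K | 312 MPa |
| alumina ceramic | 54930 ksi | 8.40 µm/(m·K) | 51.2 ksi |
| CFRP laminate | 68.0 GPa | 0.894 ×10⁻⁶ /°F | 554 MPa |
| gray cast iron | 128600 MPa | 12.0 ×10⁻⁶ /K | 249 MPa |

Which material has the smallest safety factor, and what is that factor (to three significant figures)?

alumina ceramic, n = 0.451

In consistent units (E in GPa, α in ×10⁻⁶/K, σ_y in MPa):
  commercially pure titanium: E = 101.0, α = 8.91, σ_y = 312.0 → σ = 221 MPa, n = 1.41
  alumina ceramic: E = 378.7, α = 8.40, σ_y = 353.0 → σ = 783 MPa, n = 0.451
  CFRP laminate: E = 68.00, α = 1.61, σ_y = 554.0 → σ = 26.9 MPa, n = 20.6
  gray cast iron: E = 128.6, α = 12.0, σ_y = 249.0 → σ = 380 MPa, n = 0.656
Alumina ceramic has the lowest safety factor, n = 0.451.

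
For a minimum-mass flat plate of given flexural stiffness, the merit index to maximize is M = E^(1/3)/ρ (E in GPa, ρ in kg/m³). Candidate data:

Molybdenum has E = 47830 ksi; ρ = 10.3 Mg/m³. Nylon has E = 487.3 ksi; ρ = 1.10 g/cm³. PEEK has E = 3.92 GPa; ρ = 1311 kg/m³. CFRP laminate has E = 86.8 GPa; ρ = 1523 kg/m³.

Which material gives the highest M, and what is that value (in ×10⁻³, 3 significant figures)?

Convert each candidate to consistent units, then evaluate M:
  molybdenum: E = 329.8 GPa, ρ = 10300 kg/m³
  nylon: E = 3.360 GPa, ρ = 1100 kg/m³
  PEEK: E = 3.920 GPa, ρ = 1311 kg/m³
  CFRP laminate: E = 86.80 GPa, ρ = 1523 kg/m³
  CFRP laminate: M = 2.91×10⁻³
  nylon: M = 1.36×10⁻³
  PEEK: M = 1.20×10⁻³
  molybdenum: M = 0.671×10⁻³
Highest index: CFRP laminate.

CFRP laminate, M = 2.91×10⁻³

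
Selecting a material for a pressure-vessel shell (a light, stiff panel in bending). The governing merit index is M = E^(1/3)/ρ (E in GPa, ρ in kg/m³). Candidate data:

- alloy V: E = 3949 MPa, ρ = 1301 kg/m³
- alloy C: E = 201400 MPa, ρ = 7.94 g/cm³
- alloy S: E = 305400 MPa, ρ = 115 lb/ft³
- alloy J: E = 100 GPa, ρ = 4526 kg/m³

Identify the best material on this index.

After converting to SI:
  alloy V: E = 3.949 GPa, ρ = 1301 kg/m³
  alloy C: E = 201.4 GPa, ρ = 7940 kg/m³
  alloy S: E = 305.4 GPa, ρ = 1842 kg/m³
  alloy J: E = 100.0 GPa, ρ = 4526 kg/m³
  alloy S: M = 3.66×10⁻³
  alloy V: M = 1.21×10⁻³
  alloy J: M = 1.03×10⁻³
  alloy C: M = 0.738×10⁻³
The maximum is for alloy S.

alloy S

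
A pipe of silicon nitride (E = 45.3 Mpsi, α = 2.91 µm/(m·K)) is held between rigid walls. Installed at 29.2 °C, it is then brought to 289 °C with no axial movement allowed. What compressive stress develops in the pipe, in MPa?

E = 45.3 Mpsi = 312.3 GPa.
ΔT = 259.8 K. Constrained thermal stress σ = E·α·ΔT = 312.3×10³ MPa × 2.91×10⁻⁶ × 259.8 = 236 MPa (compressive).

236 MPa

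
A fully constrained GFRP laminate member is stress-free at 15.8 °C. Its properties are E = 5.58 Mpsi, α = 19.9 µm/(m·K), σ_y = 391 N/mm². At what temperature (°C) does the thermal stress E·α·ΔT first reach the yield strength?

E = 5.58 Mpsi = 38.47 GPa.
σ_y = 391 N/mm² = 391.0 MPa.
E·α·ΔT = 391.0 MPa ⇒ ΔT = 391.0 / (38.47×10³ × 19.9×10⁻⁶) = 510.7 K.
T = 15.8 + 510.7 = 526.5 °C.

527 °C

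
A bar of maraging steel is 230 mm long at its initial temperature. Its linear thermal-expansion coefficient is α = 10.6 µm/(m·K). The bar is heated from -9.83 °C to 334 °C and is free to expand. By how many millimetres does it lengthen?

ΔT = 334 − (-9.83) = 343.8 K.
ΔL = α·L₀·ΔT = 10.6×10⁻⁶ × 230 mm × 343.8 K = 0.838 mm.

0.838 mm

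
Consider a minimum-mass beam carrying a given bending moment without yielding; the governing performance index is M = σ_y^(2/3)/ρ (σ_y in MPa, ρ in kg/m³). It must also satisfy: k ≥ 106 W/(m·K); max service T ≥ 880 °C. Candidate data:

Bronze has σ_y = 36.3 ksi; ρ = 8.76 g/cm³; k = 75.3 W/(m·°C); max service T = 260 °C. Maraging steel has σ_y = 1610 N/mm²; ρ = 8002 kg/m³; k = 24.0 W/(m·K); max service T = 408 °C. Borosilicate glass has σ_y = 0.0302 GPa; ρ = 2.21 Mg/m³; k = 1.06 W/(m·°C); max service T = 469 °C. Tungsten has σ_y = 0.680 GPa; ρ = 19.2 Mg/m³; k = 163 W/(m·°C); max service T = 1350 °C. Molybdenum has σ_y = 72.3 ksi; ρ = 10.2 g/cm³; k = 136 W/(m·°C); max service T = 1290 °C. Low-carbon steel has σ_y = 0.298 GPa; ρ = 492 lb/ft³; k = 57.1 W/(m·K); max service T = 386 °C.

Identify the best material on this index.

Screen on constraints: k ≥ 106 W/(m·K); max service T ≥ 880 °C. Survivors: tungsten, molybdenum.
Normalizing units and computing the index:
  tungsten: σ_y = 680.0 MPa, ρ = 19200 kg/m³
  molybdenum: σ_y = 498.5 MPa, ρ = 10200 kg/m³
  molybdenum: M = 6.16×10⁻³
  tungsten: M = 4.03×10⁻³
Highest index: molybdenum.

molybdenum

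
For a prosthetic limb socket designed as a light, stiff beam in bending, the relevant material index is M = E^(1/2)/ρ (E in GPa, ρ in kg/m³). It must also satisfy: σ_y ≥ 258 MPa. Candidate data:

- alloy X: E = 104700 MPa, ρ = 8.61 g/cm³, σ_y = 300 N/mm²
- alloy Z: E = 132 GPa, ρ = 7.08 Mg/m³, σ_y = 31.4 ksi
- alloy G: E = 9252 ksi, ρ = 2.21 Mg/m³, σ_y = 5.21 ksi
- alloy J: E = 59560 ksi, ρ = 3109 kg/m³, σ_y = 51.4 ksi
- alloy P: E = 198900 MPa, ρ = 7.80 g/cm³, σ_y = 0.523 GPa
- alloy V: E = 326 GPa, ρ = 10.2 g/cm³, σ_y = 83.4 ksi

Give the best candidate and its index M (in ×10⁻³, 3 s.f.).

alloy J, M = 6.52×10⁻³

Screen on constraints: σ_y ≥ 258 MPa. Survivors: alloy X, alloy J, alloy P, alloy V.
In SI units:
  alloy X: E = 104.7 GPa, ρ = 8610 kg/m³
  alloy J: E = 410.7 GPa, ρ = 3109 kg/m³
  alloy P: E = 198.9 GPa, ρ = 7800 kg/m³
  alloy V: E = 326.0 GPa, ρ = 10200 kg/m³
  alloy J: M = 6.52×10⁻³
  alloy P: M = 1.81×10⁻³
  alloy V: M = 1.77×10⁻³
  alloy X: M = 1.19×10⁻³
The maximum is for alloy J.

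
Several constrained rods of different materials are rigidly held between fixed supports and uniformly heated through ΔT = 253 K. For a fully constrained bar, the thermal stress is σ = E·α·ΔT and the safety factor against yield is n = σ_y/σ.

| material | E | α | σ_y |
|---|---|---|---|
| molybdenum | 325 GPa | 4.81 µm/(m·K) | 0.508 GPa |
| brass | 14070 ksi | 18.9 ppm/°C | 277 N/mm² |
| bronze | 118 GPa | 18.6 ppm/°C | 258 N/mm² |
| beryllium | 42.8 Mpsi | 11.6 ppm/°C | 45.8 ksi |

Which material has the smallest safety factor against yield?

Converting E to GPa, α to ×10⁻⁶/K, σ_y to MPa, then σ and n for each:
  molybdenum: E = 325.0, α = 4.81, σ_y = 508.0 → σ = 396 MPa, n = 1.28
  brass: E = 97.01, α = 18.9, σ_y = 277.0 → σ = 464 MPa, n = 0.597
  bronze: E = 118.0, α = 18.6, σ_y = 258.0 → σ = 555 MPa, n = 0.465
  beryllium: E = 295.1, α = 11.6, σ_y = 315.8 → σ = 866 MPa, n = 0.365
The minimum is beryllium at n = 0.365.

beryllium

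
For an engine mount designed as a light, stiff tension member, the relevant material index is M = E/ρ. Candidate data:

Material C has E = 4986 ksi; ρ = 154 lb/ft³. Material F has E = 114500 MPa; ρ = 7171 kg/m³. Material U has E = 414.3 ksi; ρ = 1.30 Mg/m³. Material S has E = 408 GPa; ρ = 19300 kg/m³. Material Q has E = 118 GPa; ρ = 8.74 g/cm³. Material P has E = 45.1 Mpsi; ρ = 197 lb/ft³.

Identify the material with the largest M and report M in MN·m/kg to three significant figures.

Normalizing units and computing the index:
  material C: E = 34.38 GPa, ρ = 2467 kg/m³
  material F: E = 114.5 GPa, ρ = 7171 kg/m³
  material U: E = 2.856 GPa, ρ = 1300 kg/m³
  material S: E = 408.0 GPa, ρ = 19300 kg/m³
  material Q: E = 118.0 GPa, ρ = 8740 kg/m³
  material P: E = 311.0 GPa, ρ = 3156 kg/m³
  material P: M = 98.5 MN·m/kg
  material S: M = 21.1 MN·m/kg
  material F: M = 16.0 MN·m/kg
  material C: M = 13.9 MN·m/kg
  material Q: M = 13.5 MN·m/kg
  material U: M = 2.20 MN·m/kg
Material P has the largest M.

material P, M = 98.5 MN·m/kg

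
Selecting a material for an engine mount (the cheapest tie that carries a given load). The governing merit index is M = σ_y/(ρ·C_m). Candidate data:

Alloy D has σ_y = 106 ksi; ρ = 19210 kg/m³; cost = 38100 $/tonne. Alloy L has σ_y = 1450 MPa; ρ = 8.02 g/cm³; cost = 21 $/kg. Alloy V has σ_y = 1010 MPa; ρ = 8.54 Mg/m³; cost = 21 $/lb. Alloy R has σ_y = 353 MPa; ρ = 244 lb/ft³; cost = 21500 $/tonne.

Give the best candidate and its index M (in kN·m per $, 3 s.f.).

alloy L, M = 8.61 kN·m per $

Convert each candidate to consistent units, then evaluate M:
  alloy D: σ_y = 730.8 MPa, ρ = 19210 kg/m³, cost = 38.10 $/kg
  alloy L: σ_y = 1450 MPa, ρ = 8020 kg/m³, cost = 21.00 $/kg
  alloy V: σ_y = 1010 MPa, ρ = 8540 kg/m³, cost = 46.30 $/kg
  alloy R: σ_y = 353.0 MPa, ρ = 3909 kg/m³, cost = 21.50 $/kg
  alloy L: M = 8.61 kN·m per $
  alloy R: M = 4.20 kN·m per $
  alloy V: M = 2.55 kN·m per $
  alloy D: M = 0.999 kN·m per $
Alloy L has the largest M.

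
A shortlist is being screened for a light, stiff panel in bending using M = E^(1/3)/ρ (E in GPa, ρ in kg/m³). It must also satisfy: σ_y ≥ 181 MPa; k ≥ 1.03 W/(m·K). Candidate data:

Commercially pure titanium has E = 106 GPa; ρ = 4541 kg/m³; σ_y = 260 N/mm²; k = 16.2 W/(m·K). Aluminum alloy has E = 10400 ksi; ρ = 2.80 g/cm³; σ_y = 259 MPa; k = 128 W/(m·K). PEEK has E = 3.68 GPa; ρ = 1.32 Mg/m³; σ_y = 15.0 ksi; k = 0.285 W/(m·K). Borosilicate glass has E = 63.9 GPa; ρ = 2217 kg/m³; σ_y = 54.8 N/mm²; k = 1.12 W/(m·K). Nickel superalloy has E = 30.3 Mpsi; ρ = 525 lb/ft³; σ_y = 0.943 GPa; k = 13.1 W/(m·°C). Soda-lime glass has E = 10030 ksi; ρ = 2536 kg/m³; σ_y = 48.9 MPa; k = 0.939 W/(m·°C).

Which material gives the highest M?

aluminum alloy

Screen on constraints: σ_y ≥ 181 MPa; k ≥ 1.03 W/(m·K). Survivors: commercially pure titanium, aluminum alloy, nickel superalloy.
After converting to SI:
  commercially pure titanium: E = 106.0 GPa, ρ = 4541 kg/m³
  aluminum alloy: E = 71.71 GPa, ρ = 2800 kg/m³
  nickel superalloy: E = 208.9 GPa, ρ = 8410 kg/m³
  aluminum alloy: M = 1.48×10⁻³
  commercially pure titanium: M = 1.04×10⁻³
  nickel superalloy: M = 0.706×10⁻³
Aluminum alloy ranks first.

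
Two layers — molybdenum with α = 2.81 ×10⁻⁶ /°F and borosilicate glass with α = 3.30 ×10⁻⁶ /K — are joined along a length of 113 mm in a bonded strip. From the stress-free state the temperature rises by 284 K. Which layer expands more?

molybdenum

molybdenum: α = 2.81×10⁻⁶/°F × 9/5 = 5.06×10⁻⁶/K.
α(molybdenum) = 5.06×10⁻⁶/K vs α(borosilicate glass) = 3.30×10⁻⁶/K.
Higher α expands more for the same ΔT: molybdenum.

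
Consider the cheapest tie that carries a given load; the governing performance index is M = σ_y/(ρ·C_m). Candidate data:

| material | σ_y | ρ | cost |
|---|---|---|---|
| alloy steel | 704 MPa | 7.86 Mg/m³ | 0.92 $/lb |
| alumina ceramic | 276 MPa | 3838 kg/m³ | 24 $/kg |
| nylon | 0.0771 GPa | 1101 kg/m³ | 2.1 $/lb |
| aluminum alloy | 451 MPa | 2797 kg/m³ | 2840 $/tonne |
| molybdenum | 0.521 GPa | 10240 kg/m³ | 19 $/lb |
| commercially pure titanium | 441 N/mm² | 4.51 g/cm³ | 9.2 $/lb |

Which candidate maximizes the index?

aluminum alloy

Putting every candidate on a common basis:
  alloy steel: σ_y = 704.0 MPa, ρ = 7860 kg/m³, cost = 2.028 $/kg
  alumina ceramic: σ_y = 276.0 MPa, ρ = 3838 kg/m³, cost = 24.00 $/kg
  nylon: σ_y = 77.10 MPa, ρ = 1101 kg/m³, cost = 4.630 $/kg
  aluminum alloy: σ_y = 451.0 MPa, ρ = 2797 kg/m³, cost = 2.840 $/kg
  molybdenum: σ_y = 521.0 MPa, ρ = 10240 kg/m³, cost = 41.89 $/kg
  commercially pure titanium: σ_y = 441.0 MPa, ρ = 4510 kg/m³, cost = 20.28 $/kg
  aluminum alloy: M = 56.8 kN·m per $
  alloy steel: M = 44.2 kN·m per $
  nylon: M = 15.1 kN·m per $
  commercially pure titanium: M = 4.82 kN·m per $
  alumina ceramic: M = 3.00 kN·m per $
  molybdenum: M = 1.21 kN·m per $
Aluminum alloy ranks first.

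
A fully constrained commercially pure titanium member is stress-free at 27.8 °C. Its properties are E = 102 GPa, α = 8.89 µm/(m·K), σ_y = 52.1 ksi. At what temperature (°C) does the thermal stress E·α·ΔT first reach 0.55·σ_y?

σ_y = 52.1 ksi = 359.2 MPa.
E·α·ΔT = 197.6 MPa ⇒ ΔT = 197.6 / (102.0×10³ × 8.89×10⁻⁶) = 217.9 K.
T = 27.8 + 217.9 = 245.7 °C.

246 °C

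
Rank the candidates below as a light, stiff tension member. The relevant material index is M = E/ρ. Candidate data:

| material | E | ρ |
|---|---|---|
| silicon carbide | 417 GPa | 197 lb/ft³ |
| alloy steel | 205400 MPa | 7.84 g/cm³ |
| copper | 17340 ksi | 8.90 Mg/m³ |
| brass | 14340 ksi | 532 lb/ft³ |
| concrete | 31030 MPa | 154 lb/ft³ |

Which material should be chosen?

silicon carbide

In SI units:
  silicon carbide: E = 417.0 GPa, ρ = 3156 kg/m³
  alloy steel: E = 205.4 GPa, ρ = 7840 kg/m³
  copper: E = 119.6 GPa, ρ = 8900 kg/m³
  brass: E = 98.87 GPa, ρ = 8522 kg/m³
  concrete: E = 31.03 GPa, ρ = 2467 kg/m³
  silicon carbide: M = 132 MN·m/kg
  alloy steel: M = 26.2 MN·m/kg
  copper: M = 13.4 MN·m/kg
  concrete: M = 12.6 MN·m/kg
  brass: M = 11.6 MN·m/kg
Silicon carbide has the largest M.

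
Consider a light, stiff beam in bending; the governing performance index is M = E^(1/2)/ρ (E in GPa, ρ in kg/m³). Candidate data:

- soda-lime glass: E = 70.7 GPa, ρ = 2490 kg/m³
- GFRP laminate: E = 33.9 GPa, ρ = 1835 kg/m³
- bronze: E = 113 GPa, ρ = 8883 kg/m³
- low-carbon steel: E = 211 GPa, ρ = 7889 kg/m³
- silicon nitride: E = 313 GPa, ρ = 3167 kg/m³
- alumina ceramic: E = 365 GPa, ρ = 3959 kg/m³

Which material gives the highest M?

silicon nitride

Computing M directly (units already consistent):
  silicon nitride: M = 5.59×10⁻³
  alumina ceramic: M = 4.83×10⁻³
  soda-lime glass: M = 3.38×10⁻³
  GFRP laminate: M = 3.17×10⁻³
  low-carbon steel: M = 1.84×10⁻³
  bronze: M = 1.20×10⁻³
Silicon nitride ranks first.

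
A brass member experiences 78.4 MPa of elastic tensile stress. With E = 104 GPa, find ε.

ε = σ/E = 78.4 / 104000 = 7.54×10⁻⁴.

7.54×10⁻⁴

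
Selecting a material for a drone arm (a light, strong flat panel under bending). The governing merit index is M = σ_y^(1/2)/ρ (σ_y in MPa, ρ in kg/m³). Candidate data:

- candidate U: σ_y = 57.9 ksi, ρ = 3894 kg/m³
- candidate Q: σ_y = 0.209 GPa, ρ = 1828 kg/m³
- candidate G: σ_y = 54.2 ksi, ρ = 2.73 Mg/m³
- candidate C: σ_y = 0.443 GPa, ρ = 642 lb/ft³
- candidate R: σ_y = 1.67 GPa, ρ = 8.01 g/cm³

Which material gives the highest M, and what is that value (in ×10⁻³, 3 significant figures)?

After converting to SI:
  candidate U: σ_y = 399.2 MPa, ρ = 3894 kg/m³
  candidate Q: σ_y = 209.0 MPa, ρ = 1828 kg/m³
  candidate G: σ_y = 373.7 MPa, ρ = 2730 kg/m³
  candidate C: σ_y = 443.0 MPa, ρ = 10280 kg/m³
  candidate R: σ_y = 1670 MPa, ρ = 8010 kg/m³
  candidate Q: M = 7.91×10⁻³
  candidate G: M = 7.08×10⁻³
  candidate U: M = 5.13×10⁻³
  candidate R: M = 5.10×10⁻³
  candidate C: M = 2.05×10⁻³
The maximum is for candidate Q.

candidate Q, M = 7.91×10⁻³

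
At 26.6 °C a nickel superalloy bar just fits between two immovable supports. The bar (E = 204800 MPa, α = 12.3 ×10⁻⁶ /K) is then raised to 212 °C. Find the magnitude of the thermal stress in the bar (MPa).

E = 204800 MPa = 204.8 GPa.
ΔT = 185.4 K. Constrained thermal stress σ = E·α·ΔT = 204.8×10³ MPa × 12.3×10⁻⁶ × 185.4 = 467 MPa (compressive).

467 MPa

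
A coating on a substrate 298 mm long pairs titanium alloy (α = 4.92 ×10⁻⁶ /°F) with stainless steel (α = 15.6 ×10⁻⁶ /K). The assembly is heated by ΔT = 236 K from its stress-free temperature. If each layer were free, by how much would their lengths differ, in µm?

474 µm

titanium alloy: α = 4.92×10⁻⁶/°F × 9/5 = 8.86×10⁻⁶/K.
Δα = |8.86 − 15.6|×10⁻⁶/K = 6.74×10⁻⁶/K.
ΔL_mismatch = Δα·L·ΔT = 6.74×10⁻⁶ × 298.0 mm × 236.0 K = 474 µm.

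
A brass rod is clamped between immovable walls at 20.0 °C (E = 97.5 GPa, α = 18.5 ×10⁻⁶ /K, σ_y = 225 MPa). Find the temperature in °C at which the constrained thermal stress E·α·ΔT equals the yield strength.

145 °C

E·α·ΔT = 225.0 MPa ⇒ ΔT = 225.0 / (97.50×10³ × 18.5×10⁻⁶) = 124.7 K.
T = 20.0 + 124.7 = 144.7 °C.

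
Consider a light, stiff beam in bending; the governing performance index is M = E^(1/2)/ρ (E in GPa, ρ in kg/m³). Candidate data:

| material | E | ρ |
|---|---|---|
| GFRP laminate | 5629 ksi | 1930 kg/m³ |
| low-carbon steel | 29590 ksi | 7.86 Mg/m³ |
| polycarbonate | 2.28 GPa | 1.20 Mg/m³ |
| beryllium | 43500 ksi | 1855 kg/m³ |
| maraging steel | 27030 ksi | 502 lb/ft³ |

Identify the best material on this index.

beryllium

Normalizing units and computing the index:
  GFRP laminate: E = 38.81 GPa, ρ = 1930 kg/m³
  low-carbon steel: E = 204.0 GPa, ρ = 7860 kg/m³
  polycarbonate: E = 2.280 GPa, ρ = 1200 kg/m³
  beryllium: E = 299.9 GPa, ρ = 1855 kg/m³
  maraging steel: E = 186.4 GPa, ρ = 8041 kg/m³
  beryllium: M = 9.34×10⁻³
  GFRP laminate: M = 3.23×10⁻³
  low-carbon steel: M = 1.82×10⁻³
  maraging steel: M = 1.70×10⁻³
  polycarbonate: M = 1.26×10⁻³
The maximum is for beryllium.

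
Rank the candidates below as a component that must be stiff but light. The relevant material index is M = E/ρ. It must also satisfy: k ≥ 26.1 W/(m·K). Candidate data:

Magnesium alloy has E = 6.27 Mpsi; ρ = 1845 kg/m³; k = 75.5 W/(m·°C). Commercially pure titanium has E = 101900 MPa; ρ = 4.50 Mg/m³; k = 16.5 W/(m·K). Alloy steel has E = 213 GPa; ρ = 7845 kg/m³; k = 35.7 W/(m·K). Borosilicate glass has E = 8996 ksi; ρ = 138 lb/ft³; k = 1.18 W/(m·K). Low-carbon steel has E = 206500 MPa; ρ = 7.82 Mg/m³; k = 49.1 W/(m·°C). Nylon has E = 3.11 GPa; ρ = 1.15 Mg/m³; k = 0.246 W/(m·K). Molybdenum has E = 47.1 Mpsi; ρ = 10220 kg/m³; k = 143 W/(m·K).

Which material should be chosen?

molybdenum

Screen on constraints: k ≥ 26.1 W/(m·K). Survivors: magnesium alloy, alloy steel, low-carbon steel, molybdenum.
Normalizing units and computing the index:
  magnesium alloy: E = 43.23 GPa, ρ = 1845 kg/m³
  alloy steel: E = 213.0 GPa, ρ = 7845 kg/m³
  low-carbon steel: E = 206.5 GPa, ρ = 7820 kg/m³
  molybdenum: E = 324.7 GPa, ρ = 10220 kg/m³
  molybdenum: M = 31.8 MN·m/kg
  alloy steel: M = 27.2 MN·m/kg
  low-carbon steel: M = 26.4 MN·m/kg
  magnesium alloy: M = 23.4 MN·m/kg
Highest index: molybdenum.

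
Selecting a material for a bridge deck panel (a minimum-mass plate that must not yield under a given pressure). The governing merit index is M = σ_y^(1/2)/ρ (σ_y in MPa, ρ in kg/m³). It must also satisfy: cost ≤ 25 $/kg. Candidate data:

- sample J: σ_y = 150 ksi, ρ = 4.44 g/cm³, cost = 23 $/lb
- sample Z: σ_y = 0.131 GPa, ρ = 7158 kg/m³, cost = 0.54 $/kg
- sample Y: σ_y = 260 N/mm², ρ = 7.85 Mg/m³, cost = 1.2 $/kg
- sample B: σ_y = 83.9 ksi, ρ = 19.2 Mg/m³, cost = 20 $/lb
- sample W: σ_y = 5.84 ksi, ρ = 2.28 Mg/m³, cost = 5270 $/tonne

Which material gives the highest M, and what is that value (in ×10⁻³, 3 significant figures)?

Screen on constraints: cost ≤ 25 $/kg. Survivors: sample Z, sample Y, sample W.
After converting to SI:
  sample Z: σ_y = 131.0 MPa, ρ = 7158 kg/m³
  sample Y: σ_y = 260.0 MPa, ρ = 7850 kg/m³
  sample W: σ_y = 40.27 MPa, ρ = 2280 kg/m³
  sample W: M = 2.78×10⁻³
  sample Y: M = 2.05×10⁻³
  sample Z: M = 1.60×10⁻³
The maximum is for sample W.

sample W, M = 2.78×10⁻³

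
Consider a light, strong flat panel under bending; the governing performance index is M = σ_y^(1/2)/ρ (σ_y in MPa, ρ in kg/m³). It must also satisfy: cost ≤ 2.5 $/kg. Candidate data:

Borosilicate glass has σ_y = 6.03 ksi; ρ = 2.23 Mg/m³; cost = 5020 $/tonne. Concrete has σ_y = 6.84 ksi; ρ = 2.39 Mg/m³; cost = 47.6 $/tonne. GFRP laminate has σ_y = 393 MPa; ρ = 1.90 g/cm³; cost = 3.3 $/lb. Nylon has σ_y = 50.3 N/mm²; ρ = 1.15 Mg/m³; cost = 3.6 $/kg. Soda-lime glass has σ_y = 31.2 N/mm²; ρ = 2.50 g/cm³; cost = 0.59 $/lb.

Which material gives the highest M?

Screen on constraints: cost ≤ 2.5 $/kg. Survivors: concrete, soda-lime glass.
In SI units:
  concrete: σ_y = 47.16 MPa, ρ = 2390 kg/m³
  soda-lime glass: σ_y = 31.20 MPa, ρ = 2500 kg/m³
  concrete: M = 2.87×10⁻³
  soda-lime glass: M = 2.23×10⁻³
Concrete has the largest M.

concrete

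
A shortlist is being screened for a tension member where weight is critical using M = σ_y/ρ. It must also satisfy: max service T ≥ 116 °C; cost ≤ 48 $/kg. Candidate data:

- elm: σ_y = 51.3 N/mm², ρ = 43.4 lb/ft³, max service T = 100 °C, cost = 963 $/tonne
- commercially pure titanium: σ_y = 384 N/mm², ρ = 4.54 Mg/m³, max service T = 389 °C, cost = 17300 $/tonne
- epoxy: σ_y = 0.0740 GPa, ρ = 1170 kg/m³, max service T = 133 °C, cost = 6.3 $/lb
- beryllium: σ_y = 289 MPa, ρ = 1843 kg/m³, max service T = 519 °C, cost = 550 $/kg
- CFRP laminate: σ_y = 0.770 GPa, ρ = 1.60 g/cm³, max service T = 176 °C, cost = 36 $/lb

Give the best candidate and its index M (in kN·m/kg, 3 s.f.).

commercially pure titanium, M = 84.6 kN·m/kg

Screen on constraints: max service T ≥ 116 °C; cost ≤ 48 $/kg. Survivors: commercially pure titanium, epoxy.
Putting every candidate on a common basis:
  commercially pure titanium: σ_y = 384.0 MPa, ρ = 4540 kg/m³
  epoxy: σ_y = 74.00 MPa, ρ = 1170 kg/m³
  commercially pure titanium: M = 84.6 kN·m/kg
  epoxy: M = 63.2 kN·m/kg
The maximum is for commercially pure titanium.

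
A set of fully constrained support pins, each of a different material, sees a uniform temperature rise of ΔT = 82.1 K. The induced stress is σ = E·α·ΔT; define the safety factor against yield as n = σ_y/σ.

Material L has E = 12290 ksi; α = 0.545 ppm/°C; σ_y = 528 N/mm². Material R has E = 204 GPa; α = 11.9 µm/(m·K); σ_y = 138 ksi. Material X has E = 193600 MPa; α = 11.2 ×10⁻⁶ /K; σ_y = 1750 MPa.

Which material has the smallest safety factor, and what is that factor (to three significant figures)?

Per material, after unit conversion:
  material L: E = 84.74, α = 0.545, σ_y = 528.0 → σ = 3.79 MPa, n = 139
  material R: E = 204.0, α = 11.9, σ_y = 951.5 → σ = 199 MPa, n = 4.77
  material X: E = 193.6, α = 11.2, σ_y = 1750 → σ = 178 MPa, n = 9.83
Smallest n: material R with n = 4.77.

material R, n = 4.77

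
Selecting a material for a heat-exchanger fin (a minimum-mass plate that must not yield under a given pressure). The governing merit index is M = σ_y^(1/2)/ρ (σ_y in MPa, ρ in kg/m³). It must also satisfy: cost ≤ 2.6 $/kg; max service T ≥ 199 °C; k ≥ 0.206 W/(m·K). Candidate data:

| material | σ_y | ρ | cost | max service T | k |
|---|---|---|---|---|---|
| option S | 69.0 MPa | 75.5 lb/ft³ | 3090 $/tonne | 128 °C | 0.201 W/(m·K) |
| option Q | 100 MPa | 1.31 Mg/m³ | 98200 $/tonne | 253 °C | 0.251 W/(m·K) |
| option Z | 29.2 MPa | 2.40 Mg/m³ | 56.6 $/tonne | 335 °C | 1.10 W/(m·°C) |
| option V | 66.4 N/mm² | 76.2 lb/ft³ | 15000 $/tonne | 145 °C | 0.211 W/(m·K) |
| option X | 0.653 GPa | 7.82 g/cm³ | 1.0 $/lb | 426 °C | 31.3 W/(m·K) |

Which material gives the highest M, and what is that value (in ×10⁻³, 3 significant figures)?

Screen on constraints: cost ≤ 2.6 $/kg; max service T ≥ 199 °C; k ≥ 0.206 W/(m·K). Survivors: option Z, option X.
Normalizing units and computing the index:
  option Z: σ_y = 29.20 MPa, ρ = 2400 kg/m³
  option X: σ_y = 653.0 MPa, ρ = 7820 kg/m³
  option X: M = 3.27×10⁻³
  option Z: M = 2.25×10⁻³
The maximum is for option X.

option X, M = 3.27×10⁻³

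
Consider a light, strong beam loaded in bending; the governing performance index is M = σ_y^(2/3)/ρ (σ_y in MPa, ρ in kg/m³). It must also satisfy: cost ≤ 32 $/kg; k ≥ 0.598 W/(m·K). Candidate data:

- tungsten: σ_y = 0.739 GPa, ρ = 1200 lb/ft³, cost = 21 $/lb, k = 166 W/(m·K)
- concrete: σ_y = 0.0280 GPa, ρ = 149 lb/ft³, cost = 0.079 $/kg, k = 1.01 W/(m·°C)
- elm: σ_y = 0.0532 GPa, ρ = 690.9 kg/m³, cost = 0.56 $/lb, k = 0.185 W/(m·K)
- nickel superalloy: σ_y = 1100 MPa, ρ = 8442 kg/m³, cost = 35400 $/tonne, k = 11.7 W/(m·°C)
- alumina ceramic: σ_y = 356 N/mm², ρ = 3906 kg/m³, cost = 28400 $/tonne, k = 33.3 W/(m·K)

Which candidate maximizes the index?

Screen on constraints: cost ≤ 32 $/kg; k ≥ 0.598 W/(m·K). Survivors: concrete, alumina ceramic.
Normalizing units and computing the index:
  concrete: σ_y = 28.00 MPa, ρ = 2387 kg/m³
  alumina ceramic: σ_y = 356.0 MPa, ρ = 3906 kg/m³
  alumina ceramic: M = 12.9×10⁻³
  concrete: M = 3.86×10⁻³
The maximum is for alumina ceramic.

alumina ceramic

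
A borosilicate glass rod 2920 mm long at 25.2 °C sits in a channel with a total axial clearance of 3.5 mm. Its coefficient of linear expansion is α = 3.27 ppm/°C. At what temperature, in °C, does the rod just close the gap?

392 °C

α·L₀·ΔT = 3.5 mm ⇒ ΔT = 3.5 / (3.27×10⁻⁶ × 2920.0) = 366.6 K.
T = 25.2 + 366.6 = 391.8 °C.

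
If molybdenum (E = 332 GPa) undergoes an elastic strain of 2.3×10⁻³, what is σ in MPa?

σ = E·ε = 332000 MPa × 2.3×10⁻³ = 764 MPa.

764 MPa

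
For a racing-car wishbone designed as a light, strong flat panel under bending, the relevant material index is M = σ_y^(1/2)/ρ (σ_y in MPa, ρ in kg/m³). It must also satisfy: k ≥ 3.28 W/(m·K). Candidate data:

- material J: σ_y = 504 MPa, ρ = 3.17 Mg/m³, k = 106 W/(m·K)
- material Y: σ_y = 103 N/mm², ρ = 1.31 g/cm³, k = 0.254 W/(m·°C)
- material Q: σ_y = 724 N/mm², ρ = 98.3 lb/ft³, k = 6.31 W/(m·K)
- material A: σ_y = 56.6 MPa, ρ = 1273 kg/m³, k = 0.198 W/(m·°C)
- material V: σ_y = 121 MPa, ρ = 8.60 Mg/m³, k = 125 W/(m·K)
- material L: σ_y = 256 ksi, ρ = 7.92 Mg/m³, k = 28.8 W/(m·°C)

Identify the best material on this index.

material Q

Screen on constraints: k ≥ 3.28 W/(m·K). Survivors: material J, material Q, material V, material L.
Putting every candidate on a common basis:
  material J: σ_y = 504.0 MPa, ρ = 3170 kg/m³
  material Q: σ_y = 724.0 MPa, ρ = 1575 kg/m³
  material V: σ_y = 121.0 MPa, ρ = 8600 kg/m³
  material L: σ_y = 1765 MPa, ρ = 7920 kg/m³
  material Q: M = 17.1×10⁻³
  material J: M = 7.08×10⁻³
  material L: M = 5.30×10⁻³
  material V: M = 1.28×10⁻³
Highest index: material Q.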